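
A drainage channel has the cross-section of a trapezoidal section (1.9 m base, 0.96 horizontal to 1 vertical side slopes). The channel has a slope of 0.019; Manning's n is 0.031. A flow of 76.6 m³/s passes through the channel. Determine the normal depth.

Manning's equation rearranged: A R^(2/3) = nQ / (1·√S) = 0.031 × 76.6 / (√0.019) = 17.23.
At y = 2.41 m: A R^(2/3) = 11.36 — short.
At y = 3.49 m: A R^(2/3) = 24.89 — over.
At y = 2.94 m: A R^(2/3) = 17.22 — ≈ 17.23.

y_n = 2.94 m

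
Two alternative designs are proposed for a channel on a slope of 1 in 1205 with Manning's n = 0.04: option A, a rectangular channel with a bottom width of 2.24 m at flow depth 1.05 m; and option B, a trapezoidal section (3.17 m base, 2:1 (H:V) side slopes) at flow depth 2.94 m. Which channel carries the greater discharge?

channel B

Channel A: Flow area A = b·y = 2.24 × 1.05 = 2.352 m². Wetted perimeter P = b + 2y = 2.24 + 2×1.05 = 4.34 m. Hydraulic radius R = A/P = 2.352/4.34 = 0.5419 m. Q_A = (1/0.04)·2.352·0.5419^(2/3)·√0.0008299 = 1.126 m³/s.
Channel B: With bottom width b = 3.17 m and side slope z = 2: A = (b + zy)y = (3.17 + 2×2.94)×2.94 = 26.61 m²; P = b + 2y√(1+z²) = 3.17 + 2×2.94×2.236 = 16.32 m. Hydraulic radius R = A/P = 26.61/16.32 = 1.631 m. Q_B = (1/0.04)·26.61·1.631^(2/3)·√0.0008299 = 26.55 m³/s.
Q_A = 1.126 m³/s vs Q_B = 26.55 m³/s, so channel B carries more.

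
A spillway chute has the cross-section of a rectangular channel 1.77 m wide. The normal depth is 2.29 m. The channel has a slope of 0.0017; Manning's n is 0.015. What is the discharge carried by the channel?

Q = 8.26 m³/s

Flow area A = b·y = 1.77 × 2.29 = 4.053 m². Wetted perimeter P = b + 2y = 1.77 + 2×2.29 = 6.35 m.
Hydraulic radius R = A/P = 4.053/6.35 = 0.6383 m.
Manning's equation: Q = (1/n) A R^(2/3) S^(1/2) = (1/0.015) × 4.053 × 0.6383^(2/3) × 0.0017^(1/2) = 8.26 m³/s.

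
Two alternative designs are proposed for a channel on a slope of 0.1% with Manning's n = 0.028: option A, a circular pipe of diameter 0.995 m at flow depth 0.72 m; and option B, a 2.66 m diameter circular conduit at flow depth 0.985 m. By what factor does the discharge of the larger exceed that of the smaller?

4.61

Channel A: For a circular section of diameter D = 0.995 m at depth y = 0.72 m, the central angle is θ = 2 arccos(1 − 2y/D) = 4.069 rad. Then A = (D²/8)(θ − sin θ) = 0.6026 m² and P = Dθ/2 = 2.024 m. Hydraulic radius R = A/P = 0.6026/2.024 = 0.2977 m. Q_A = (1/0.028)·0.6026·0.2977^(2/3)·√0.001 = 0.3034 m³/s.
Channel B: For a circular section of diameter D = 2.66 m at depth y = 0.985 m, the central angle is θ = 2 arccos(1 − 2y/D) = 2.617 rad. Then A = (D²/8)(θ − sin θ) = 1.871 m² and P = Dθ/2 = 3.48 m. Hydraulic radius R = A/P = 1.871/3.48 = 0.5377 m. Q_B = (1/0.028)·1.871·0.5377^(2/3)·√0.001 = 1.397 m³/s.
The larger discharge is 1.397 m³/s and the smaller is 0.3034 m³/s; the ratio is 4.61.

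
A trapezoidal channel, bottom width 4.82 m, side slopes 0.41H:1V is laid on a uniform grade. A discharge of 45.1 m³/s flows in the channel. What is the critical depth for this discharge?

At critical depth, Q² T / (g A³) = 1, i.e. A³/T = Q²/g = 45.1²/9.81 = 207.3.
Trying y = 2.24 m: A³/T = 319 — too large.
Trying y = 1.63 m: A³/T = 116.3 — too small.
Trying y = 1.96 m: A³/T = 208.3 — ≈ 207.3.

y_c = 1.96 m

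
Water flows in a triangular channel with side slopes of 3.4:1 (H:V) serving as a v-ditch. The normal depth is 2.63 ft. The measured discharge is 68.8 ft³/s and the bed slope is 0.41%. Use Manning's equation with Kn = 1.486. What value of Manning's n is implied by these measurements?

For a triangular section with side slope z = 3.4: A = zy² = 3.4×2.63² = 23.52 ft²; P = 2y√(1+z²) = 2×2.63×3.544 = 18.64 ft.
Hydraulic radius R = A/P = 23.52/18.64 = 1.262 ft.
Rearranging Manning's equation: n = (1.486/Q) A R^(2/3) S^(1/2) = (1.486/68.8) × 23.52 × 1.262^(2/3) × √0.0041 = 0.038.

n = 0.038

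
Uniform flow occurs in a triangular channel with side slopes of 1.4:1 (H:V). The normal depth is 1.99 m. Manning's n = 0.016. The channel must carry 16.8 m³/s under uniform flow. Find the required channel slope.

For a triangular section with side slope z = 1.4: A = zy² = 1.4×1.99² = 5.544 m²; P = 2y√(1+z²) = 2×1.99×1.72 = 6.847 m.
Hydraulic radius R = A/P = 5.544/6.847 = 0.8097 m.
From Manning's equation, S = [nQ / (1 A R^(2/3))]² = [0.016 × 16.8 / (1 × 5.544 × 0.8097^(2/3))]² = 0.00311.

S = 0.00311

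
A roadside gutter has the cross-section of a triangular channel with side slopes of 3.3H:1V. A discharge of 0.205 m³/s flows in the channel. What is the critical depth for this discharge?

At critical depth, Q² T / (g A³) = 1, i.e. A³/T = Q²/g = 0.205²/9.81 = 0.004284.
Try y = 0.263 m: A³/T = 0.006851 — high.
Try y = 0.181 m: A³/T = 0.001058 — low.
Try y = 0.239 m: A³/T = 0.004246 — close enough.

y_c = 0.239 m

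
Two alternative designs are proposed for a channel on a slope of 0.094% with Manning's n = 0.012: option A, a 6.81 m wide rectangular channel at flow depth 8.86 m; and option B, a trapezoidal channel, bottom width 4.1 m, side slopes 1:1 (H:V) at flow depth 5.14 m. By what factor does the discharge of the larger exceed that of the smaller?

Channel A: Flow area A = b·y = 6.81 × 8.86 = 60.34 m². Wetted perimeter P = b + 2y = 6.81 + 2×8.86 = 24.53 m. Hydraulic radius R = A/P = 60.34/24.53 = 2.46 m. Q_A = (1/0.012)·60.34·2.46^(2/3)·√0.00094 = 280.9 m³/s.
Channel B: With bottom width b = 4.1 m and side slope z = 1: A = (b + zy)y = (4.1 + 1×5.14)×5.14 = 47.49 m²; P = b + 2y√(1+z²) = 4.1 + 2×5.14×1.414 = 18.64 m. Hydraulic radius R = A/P = 47.49/18.64 = 2.548 m. Q_B = (1/0.012)·47.49·2.548^(2/3)·√0.00094 = 226.4 m³/s.
The larger discharge is 280.9 m³/s and the smaller is 226.4 m³/s; the ratio is 1.24.

1.24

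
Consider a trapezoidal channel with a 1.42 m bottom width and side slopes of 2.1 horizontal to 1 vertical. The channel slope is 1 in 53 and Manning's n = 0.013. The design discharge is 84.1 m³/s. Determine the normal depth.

y_n = 1.7 m

Manning's equation rearranged: A R^(2/3) = nQ / (1·√S) = 0.013 × 84.1 / (√0.01887) = 7.959.
Try y = 2.14 m: A R^(2/3) = 13.59 — too large.
Try y = 1.7 m: A R^(2/3) = 7.963 — ≈ 7.959.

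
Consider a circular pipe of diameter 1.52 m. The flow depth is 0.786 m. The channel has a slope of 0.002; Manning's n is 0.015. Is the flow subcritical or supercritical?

subcritical

For a circular section of diameter D = 1.52 m at depth y = 0.786 m, the central angle is θ = 2 arccos(1 − 2y/D) = 3.21 rad. Then A = (D²/8)(θ − sin θ) = 0.9468 m² and P = Dθ/2 = 2.44 m.
Hydraulic radius R = A/P = 0.9468/2.44 = 0.3881 m.
V = (1/n) R^(2/3) √S = (1/0.015) × 0.3881^(2/3) × √0.002 = 1.586 m/s. Hydraulic depth D_h = A/T = 0.9468/1.519 = 0.6233 m.
Froude number Fr = V/√(g·D_h) = 1.586/√(9.81×0.6233) = 0.642, which is less than 1, so the flow is subcritical.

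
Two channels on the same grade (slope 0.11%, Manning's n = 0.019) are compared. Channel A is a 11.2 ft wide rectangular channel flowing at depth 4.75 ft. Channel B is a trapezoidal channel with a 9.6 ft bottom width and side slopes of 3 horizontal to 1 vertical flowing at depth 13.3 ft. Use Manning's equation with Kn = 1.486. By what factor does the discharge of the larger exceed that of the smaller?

24.2

Channel A: Flow area A = b·y = 11.2 × 4.75 = 53.2 ft². Wetted perimeter P = b + 2y = 11.2 + 2×4.75 = 20.7 ft. Hydraulic radius R = A/P = 53.2/20.7 = 2.57 ft. Q_A = (1.486/0.019)·53.2·2.57^(2/3)·√0.0011 = 258.9 ft³/s.
Channel B: With bottom width b = 9.6 ft and side slope z = 3: A = (b + zy)y = (9.6 + 3×13.3)×13.3 = 658.4 ft²; P = b + 2y√(1+z²) = 9.6 + 2×13.3×3.162 = 93.72 ft. Hydraulic radius R = A/P = 658.4/93.72 = 7.025 ft. Q_B = (1.486/0.019)·658.4·7.025^(2/3)·√0.0011 = 6264 ft³/s.
The larger discharge is 6264 ft³/s and the smaller is 258.9 ft³/s; the ratio is 24.2.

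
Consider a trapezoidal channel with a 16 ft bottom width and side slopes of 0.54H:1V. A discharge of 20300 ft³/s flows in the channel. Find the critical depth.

y_c = 27.2 ft

At critical depth, Q² T / (g A³) = 1, i.e. A³/T = Q²/g = 20300²/32.2 = 12800000.
At y = 18.8 ft: A³/T = 3274000 — short.
At y = 33.9 ft: A³/T = 29900000 — over.
At y = 27.2 ft: A³/T = 12820000 — ≈ 12800000.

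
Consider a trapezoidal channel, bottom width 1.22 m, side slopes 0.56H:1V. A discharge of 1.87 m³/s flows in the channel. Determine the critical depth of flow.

At critical depth, Q² T / (g A³) = 1, i.e. A³/T = Q²/g = 1.87²/9.81 = 0.3565.
Try y = 0.472 m: A³/T = 0.1967 — low.
Try y = 0.567 m: A³/T = 0.3572 — ≈ 0.3565.

y_c = 0.567 m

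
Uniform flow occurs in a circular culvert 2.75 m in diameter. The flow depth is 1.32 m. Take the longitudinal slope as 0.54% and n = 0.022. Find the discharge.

For a circular section of diameter D = 2.75 m at depth y = 1.32 m, the central angle is θ = 2 arccos(1 − 2y/D) = 3.062 rad. Then A = (D²/8)(θ − sin θ) = 2.819 m² and P = Dθ/2 = 4.21 m.
Hydraulic radius R = A/P = 2.819/4.21 = 0.6695 m.
Manning's equation: Q = (1/n) A R^(2/3) S^(1/2) = (1/0.022) × 2.819 × 0.6695^(2/3) × 0.0054^(1/2) = 7.21 m³/s.

Q = 7.21 m³/s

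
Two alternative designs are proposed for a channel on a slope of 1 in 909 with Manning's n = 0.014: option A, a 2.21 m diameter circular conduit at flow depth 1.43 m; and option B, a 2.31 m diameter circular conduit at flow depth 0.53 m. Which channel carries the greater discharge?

Channel A: For a circular section of diameter D = 2.21 m at depth y = 1.43 m, the central angle is θ = 2 arccos(1 − 2y/D) = 3.739 rad. Then A = (D²/8)(θ − sin θ) = 2.626 m² and P = Dθ/2 = 4.131 m. Hydraulic radius R = A/P = 2.626/4.131 = 0.6356 m. Q_A = (1/0.014)·2.626·0.6356^(2/3)·√0.0011 = 4.599 m³/s.
Channel B: For a circular section of diameter D = 2.31 m at depth y = 0.53 m, the central angle is θ = 2 arccos(1 − 2y/D) = 1.998 rad. Then A = (D²/8)(θ − sin θ) = 0.7257 m² and P = Dθ/2 = 2.308 m. Hydraulic radius R = A/P = 0.7257/2.308 = 0.3144 m. Q_B = (1/0.014)·0.7257·0.3144^(2/3)·√0.0011 = 0.795 m³/s.
Q_A = 4.599 m³/s vs Q_B = 0.795 m³/s, so channel A carries more.

channel A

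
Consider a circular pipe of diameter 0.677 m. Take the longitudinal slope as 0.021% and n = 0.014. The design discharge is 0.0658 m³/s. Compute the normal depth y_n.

y_n = 0.369 m

Manning's equation rearranged: A R^(2/3) = nQ / (1·√S) = 0.014 × 0.0658 / (√0.00021) = 0.06357.
Try y = 0.263 m: A R^(2/3) = 0.03518 — low.
Try y = 0.369 m: A R^(2/3) = 0.06357 — ≈ 0.06357.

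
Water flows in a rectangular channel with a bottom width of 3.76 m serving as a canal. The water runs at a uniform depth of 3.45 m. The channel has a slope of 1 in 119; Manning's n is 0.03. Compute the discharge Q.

Flow area A = b·y = 3.76 × 3.45 = 12.97 m². Wetted perimeter P = b + 2y = 3.76 + 2×3.45 = 10.66 m.
Hydraulic radius R = A/P = 12.97/10.66 = 1.217 m.
Manning's equation: Q = (1/n) A R^(2/3) S^(1/2) = (1/0.03) × 12.97 × 1.217^(2/3) × 0.008403^(1/2) = 45.2 m³/s.

Q = 45.2 m³/s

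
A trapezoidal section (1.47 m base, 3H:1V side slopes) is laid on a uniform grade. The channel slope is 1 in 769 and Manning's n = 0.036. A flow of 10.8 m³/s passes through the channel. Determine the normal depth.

Manning's equation rearranged: A R^(2/3) = nQ / (1·√S) = 0.036 × 10.8 / (√0.0013) = 10.78.
At y = 1.9 m: A R^(2/3) = 13.71 — over.
At y = 1.2 m: A R^(2/3) = 4.666 — short.
At y = 1.72 m: A R^(2/3) = 10.81 — ≈ 10.78.

y_n = 1.72 m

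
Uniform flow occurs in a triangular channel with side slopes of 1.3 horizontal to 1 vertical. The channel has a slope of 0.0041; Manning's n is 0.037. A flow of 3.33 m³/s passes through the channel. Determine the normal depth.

y_n = 1.46 m

Manning's equation rearranged: A R^(2/3) = nQ / (1·√S) = 0.037 × 3.33 / (√0.0041) = 1.924.
Try y = 1.81 m: A R^(2/3) = 3.413 — too large.
Try y = 1.12 m: A R^(2/3) = 0.9489 — too small.
Try y = 1.46 m: A R^(2/3) = 1.924 — ≈ 1.924.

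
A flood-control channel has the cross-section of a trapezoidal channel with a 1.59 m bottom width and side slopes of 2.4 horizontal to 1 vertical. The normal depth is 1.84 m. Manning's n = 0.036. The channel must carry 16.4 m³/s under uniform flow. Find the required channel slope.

S = 0.00289

With bottom width b = 1.59 m and side slope z = 2.4: A = (b + zy)y = (1.59 + 2.4×1.84)×1.84 = 11.05 m²; P = b + 2y√(1+z²) = 1.59 + 2×1.84×2.6 = 11.16 m.
Hydraulic radius R = A/P = 11.05/11.16 = 0.9904 m.
From Manning's equation, S = [nQ / (1 A R^(2/3))]² = [0.036 × 16.4 / (1 × 11.05 × 0.9904^(2/3))]² = 0.00289.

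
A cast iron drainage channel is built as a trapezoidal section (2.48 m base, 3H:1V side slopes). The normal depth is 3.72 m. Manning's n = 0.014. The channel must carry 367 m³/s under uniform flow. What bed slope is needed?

With bottom width b = 2.48 m and side slope z = 3: A = (b + zy)y = (2.48 + 3×3.72)×3.72 = 50.74 m²; P = b + 2y√(1+z²) = 2.48 + 2×3.72×3.162 = 26.01 m.
Hydraulic radius R = A/P = 50.74/26.01 = 1.951 m.
From Manning's equation, S = [nQ / (1 A R^(2/3))]² = [0.014 × 367 / (1 × 50.74 × 1.951^(2/3))]² = 0.00421.

S = 0.00421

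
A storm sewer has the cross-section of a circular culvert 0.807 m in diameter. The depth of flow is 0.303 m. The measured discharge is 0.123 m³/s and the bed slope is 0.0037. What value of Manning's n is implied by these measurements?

n = 0.0261

For a circular section of diameter D = 0.807 m at depth y = 0.303 m, the central angle is θ = 2 arccos(1 − 2y/D) = 2.638 rad. Then A = (D²/8)(θ − sin θ) = 0.1755 m² and P = Dθ/2 = 1.064 m.
Hydraulic radius R = A/P = 0.1755/1.064 = 0.1649 m.
Rearranging Manning's equation: n = (1/Q) A R^(2/3) S^(1/2) = (1/0.123) × 0.1755 × 0.1649^(2/3) × √0.0037 = 0.0261.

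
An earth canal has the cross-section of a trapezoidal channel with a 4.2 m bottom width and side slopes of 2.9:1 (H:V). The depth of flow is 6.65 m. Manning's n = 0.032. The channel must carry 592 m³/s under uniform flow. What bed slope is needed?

With bottom width b = 4.2 m and side slope z = 2.9: A = (b + zy)y = (4.2 + 2.9×6.65)×6.65 = 156.2 m²; P = b + 2y√(1+z²) = 4.2 + 2×6.65×3.068 = 45 m.
Hydraulic radius R = A/P = 156.2/45 = 3.471 m.
From Manning's equation, S = [nQ / (1 A R^(2/3))]² = [0.032 × 592 / (1 × 156.2 × 3.471^(2/3))]² = 0.0028.

S = 0.0028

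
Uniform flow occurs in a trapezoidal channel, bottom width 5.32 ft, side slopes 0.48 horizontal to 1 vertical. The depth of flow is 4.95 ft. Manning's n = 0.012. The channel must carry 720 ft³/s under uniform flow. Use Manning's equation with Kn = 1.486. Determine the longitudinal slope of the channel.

With bottom width b = 5.32 ft and side slope z = 0.48: A = (b + zy)y = (5.32 + 0.48×4.95)×4.95 = 38.1 ft²; P = b + 2y√(1+z²) = 5.32 + 2×4.95×1.109 = 16.3 ft.
Hydraulic radius R = A/P = 38.1/16.3 = 2.337 ft.
From Manning's equation, S = [nQ / (1.486 A R^(2/3))]² = [0.012 × 720 / (1.486 × 38.1 × 2.337^(2/3))]² = 0.00751.

S = 0.00751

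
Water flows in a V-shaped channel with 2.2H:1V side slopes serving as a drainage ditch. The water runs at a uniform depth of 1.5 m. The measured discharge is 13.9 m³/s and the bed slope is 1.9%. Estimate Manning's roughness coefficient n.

n = 0.0381

For a triangular section with side slope z = 2.2: A = zy² = 2.2×1.5² = 4.95 m²; P = 2y√(1+z²) = 2×1.5×2.417 = 7.25 m.
Hydraulic radius R = A/P = 4.95/7.25 = 0.6828 m.
Rearranging Manning's equation: n = (1/Q) A R^(2/3) S^(1/2) = (1/13.9) × 4.95 × 0.6828^(2/3) × √0.019 = 0.0381.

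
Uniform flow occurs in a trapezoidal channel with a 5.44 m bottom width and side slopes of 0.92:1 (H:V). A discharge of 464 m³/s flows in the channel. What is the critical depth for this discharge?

y_c = 6.39 m

At critical depth, Q² T / (g A³) = 1, i.e. A³/T = Q²/g = 464²/9.81 = 21950.
At y = 7.68 m: A³/T = 45270 — too large.
At y = 4.55 m: A³/T = 6083 — too small.
At y = 6.39 m: A³/T = 22000 — matches.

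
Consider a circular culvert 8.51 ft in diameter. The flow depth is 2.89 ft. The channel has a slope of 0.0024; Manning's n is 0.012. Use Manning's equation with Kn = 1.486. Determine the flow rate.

Q = 142 ft³/s

For a circular section of diameter D = 8.51 ft at depth y = 2.89 ft, the central angle is θ = 2 arccos(1 − 2y/D) = 2.488 rad. Then A = (D²/8)(θ − sin θ) = 17.03 ft² and P = Dθ/2 = 10.59 ft.
Hydraulic radius R = A/P = 17.03/10.59 = 1.608 ft.
Manning's equation: Q = (1.486/n) A R^(2/3) S^(1/2) = (1.486/0.012) × 17.03 × 1.608^(2/3) × 0.0024^(1/2) = 142 ft³/s.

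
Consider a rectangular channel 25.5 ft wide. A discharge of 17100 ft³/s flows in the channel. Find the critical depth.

y_c = 24.1 ft

For a rectangular channel, critical depth y_c = (q²/g)^(1/3) where q = Q/b = 17100/25.5 = 670.6 ft²/s.
So y_c = (670.6²/32.2)^(1/3) = 24.1 ft.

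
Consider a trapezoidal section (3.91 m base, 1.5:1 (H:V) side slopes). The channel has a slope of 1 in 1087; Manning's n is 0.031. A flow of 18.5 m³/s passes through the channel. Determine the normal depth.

y_n = 2.18 m

Manning's equation rearranged: A R^(2/3) = nQ / (1·√S) = 0.031 × 18.5 / (√0.00092) = 18.91.
At y = 1.78 m: A R^(2/3) = 12.74 — too small.
At y = 2.62 m: A R^(2/3) = 27.37 — too large.
At y = 2.18 m: A R^(2/3) = 18.93 — close enough.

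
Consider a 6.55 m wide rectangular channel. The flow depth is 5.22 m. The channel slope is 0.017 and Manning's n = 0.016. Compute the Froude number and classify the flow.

supercritical

Flow area A = b·y = 6.55 × 5.22 = 34.19 m². Wetted perimeter P = b + 2y = 6.55 + 2×5.22 = 16.99 m.
Hydraulic radius R = A/P = 34.19/16.99 = 2.012 m.
V = (1/n) R^(2/3) √S = (1/0.016) × 2.012^(2/3) × √0.017 = 12.99 m/s. Hydraulic depth D_h = A/T = 34.19/6.55 = 5.22 m.
Froude number Fr = V/√(g·D_h) = 12.99/√(9.81×5.22) = 1.82, which is greater than 1, so the flow is supercritical.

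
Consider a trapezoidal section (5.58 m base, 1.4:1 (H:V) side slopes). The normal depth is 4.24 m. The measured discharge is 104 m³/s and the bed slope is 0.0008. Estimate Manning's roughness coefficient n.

With bottom width b = 5.58 m and side slope z = 1.4: A = (b + zy)y = (5.58 + 1.4×4.24)×4.24 = 48.83 m²; P = b + 2y√(1+z²) = 5.58 + 2×4.24×1.72 = 20.17 m.
Hydraulic radius R = A/P = 48.83/20.17 = 2.421 m.
Rearranging Manning's equation: n = (1/Q) A R^(2/3) S^(1/2) = (1/104) × 48.83 × 2.421^(2/3) × √0.0008 = 0.0239.

n = 0.0239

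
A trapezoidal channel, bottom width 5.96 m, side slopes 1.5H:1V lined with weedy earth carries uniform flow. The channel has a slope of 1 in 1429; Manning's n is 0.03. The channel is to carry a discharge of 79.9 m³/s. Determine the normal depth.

y_n = 4.14 m

Manning's equation rearranged: A R^(2/3) = nQ / (1·√S) = 0.03 × 79.9 / (√0.0006998) = 90.61.
Try y = 4.83 m: A R^(2/3) = 124.5 — over.
Try y = 2.88 m: A R^(2/3) = 44 — short.
Try y = 4.14 m: A R^(2/3) = 90.62 — ≈ 90.61.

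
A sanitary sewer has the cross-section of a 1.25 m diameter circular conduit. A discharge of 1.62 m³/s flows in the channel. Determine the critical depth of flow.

At critical depth, Q² T / (g A³) = 1, i.e. A³/T = Q²/g = 1.62²/9.81 = 0.2675.
Trying y = 0.798 m: A³/T = 0.471 — high.
Trying y = 0.542 m: A³/T = 0.1072 — low.
Trying y = 0.689 m: A³/T = 0.2682 — ≈ 0.2675.

y_c = 0.689 m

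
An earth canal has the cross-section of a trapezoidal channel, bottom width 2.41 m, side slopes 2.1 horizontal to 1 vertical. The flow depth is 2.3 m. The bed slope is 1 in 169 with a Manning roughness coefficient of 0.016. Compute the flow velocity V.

With bottom width b = 2.41 m and side slope z = 2.1: A = (b + zy)y = (2.41 + 2.1×2.3)×2.3 = 16.65 m²; P = b + 2y√(1+z²) = 2.41 + 2×2.3×2.326 = 13.11 m.
Hydraulic radius R = A/P = 16.65/13.11 = 1.27 m.
From Manning's equation, V = (1/n) R^(2/3) S^(1/2) = (1/0.016) × 1.27^(2/3) × 0.005917^(1/2) = 5.64 m/s.

V = 5.64 m/s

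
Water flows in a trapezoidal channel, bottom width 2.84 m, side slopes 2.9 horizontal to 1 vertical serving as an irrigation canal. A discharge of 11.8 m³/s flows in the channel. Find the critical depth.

y_c = 0.893 m

At critical depth, Q² T / (g A³) = 1, i.e. A³/T = Q²/g = 11.8²/9.81 = 14.19.
At y = 0.687 m: A³/T = 5.361 — too small.
At y = 1.1 m: A³/T = 31.65 — too large.
At y = 0.893 m: A³/T = 14.21 — ≈ 14.19.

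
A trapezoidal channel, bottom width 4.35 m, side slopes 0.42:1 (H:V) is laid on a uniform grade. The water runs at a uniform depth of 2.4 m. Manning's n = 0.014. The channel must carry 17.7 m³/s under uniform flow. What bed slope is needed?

S = 0.00025

With bottom width b = 4.35 m and side slope z = 0.42: A = (b + zy)y = (4.35 + 0.42×2.4)×2.4 = 12.86 m²; P = b + 2y√(1+z²) = 4.35 + 2×2.4×1.085 = 9.556 m.
Hydraulic radius R = A/P = 12.86/9.556 = 1.346 m.
From Manning's equation, S = [nQ / (1 A R^(2/3))]² = [0.014 × 17.7 / (1 × 12.86 × 1.346^(2/3))]² = 0.00025.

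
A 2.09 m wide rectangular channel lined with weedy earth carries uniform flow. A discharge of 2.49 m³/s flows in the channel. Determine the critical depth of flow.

For a rectangular channel, critical depth y_c = (q²/g)^(1/3) where q = Q/b = 2.49/2.09 = 1.191 m²/s.
So y_c = (1.191²/9.81)^(1/3) = 0.525 m.

y_c = 0.525 m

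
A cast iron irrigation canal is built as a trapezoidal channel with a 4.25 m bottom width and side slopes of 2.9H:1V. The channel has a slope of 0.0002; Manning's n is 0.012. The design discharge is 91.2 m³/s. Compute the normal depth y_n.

y_n = 3.47 m

Manning's equation rearranged: A R^(2/3) = nQ / (1·√S) = 0.012 × 91.2 / (√0.0002) = 77.39.
Try y = 3.93 m: A R^(2/3) = 103 — too large.
Try y = 3.47 m: A R^(2/3) = 77.38 — close enough.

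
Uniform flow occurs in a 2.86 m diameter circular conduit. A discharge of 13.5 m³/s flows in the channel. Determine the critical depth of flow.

At critical depth, Q² T / (g A³) = 1, i.e. A³/T = Q²/g = 13.5²/9.81 = 18.58.
Trying y = 1.15 m: A³/T = 5.031 — too small.
Trying y = 1.62 m: A³/T = 18.66 — matches.

y_c = 1.62 m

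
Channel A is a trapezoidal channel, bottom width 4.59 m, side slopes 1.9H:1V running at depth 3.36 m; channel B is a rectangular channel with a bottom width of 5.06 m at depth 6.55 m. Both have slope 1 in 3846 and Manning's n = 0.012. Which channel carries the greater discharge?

channel A

Channel A: With bottom width b = 4.59 m and side slope z = 1.9: A = (b + zy)y = (4.59 + 1.9×3.36)×3.36 = 36.87 m²; P = b + 2y√(1+z²) = 4.59 + 2×3.36×2.147 = 19.02 m. Hydraulic radius R = A/P = 36.87/19.02 = 1.939 m. Q_A = (1/0.012)·36.87·1.939^(2/3)·√0.00026 = 77.04 m³/s.
Channel B: Flow area A = b·y = 5.06 × 6.55 = 33.14 m². Wetted perimeter P = b + 2y = 5.06 + 2×6.55 = 18.16 m. Hydraulic radius R = A/P = 33.14/18.16 = 1.825 m. Q_B = (1/0.012)·33.14·1.825^(2/3)·√0.00026 = 66.51 m³/s.
Q_A = 77.04 m³/s vs Q_B = 66.51 m³/s, so channel A carries more.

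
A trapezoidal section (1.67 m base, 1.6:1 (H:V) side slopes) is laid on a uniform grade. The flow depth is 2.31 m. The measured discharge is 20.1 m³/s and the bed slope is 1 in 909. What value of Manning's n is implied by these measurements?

With bottom width b = 1.67 m and side slope z = 1.6: A = (b + zy)y = (1.67 + 1.6×2.31)×2.31 = 12.4 m²; P = b + 2y√(1+z²) = 1.67 + 2×2.31×1.887 = 10.39 m.
Hydraulic radius R = A/P = 12.4/10.39 = 1.193 m.
Rearranging Manning's equation: n = (1/Q) A R^(2/3) S^(1/2) = (1/20.1) × 12.4 × 1.193^(2/3) × √0.0011 = 0.023.

n = 0.023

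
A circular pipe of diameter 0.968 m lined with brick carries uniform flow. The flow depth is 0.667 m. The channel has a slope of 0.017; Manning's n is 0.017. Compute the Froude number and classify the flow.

supercritical

For a circular section of diameter D = 0.968 m at depth y = 0.667 m, the central angle is θ = 2 arccos(1 − 2y/D) = 3.917 rad. Then A = (D²/8)(θ − sin θ) = 0.5408 m² and P = Dθ/2 = 1.896 m.
Hydraulic radius R = A/P = 0.5408/1.896 = 0.2853 m.
V = (1/n) R^(2/3) √S = (1/0.017) × 0.2853^(2/3) × √0.017 = 3.323 m/s. Hydraulic depth D_h = A/T = 0.5408/0.8961 = 0.6035 m.
Froude number Fr = V/√(g·D_h) = 3.323/√(9.81×0.6035) = 1.37, which is greater than 1, so the flow is supercritical.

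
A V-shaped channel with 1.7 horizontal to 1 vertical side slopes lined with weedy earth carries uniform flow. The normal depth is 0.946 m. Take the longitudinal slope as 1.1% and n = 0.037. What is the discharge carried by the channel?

Q = 2.37 m³/s

For a triangular section with side slope z = 1.7: A = zy² = 1.7×0.946² = 1.521 m²; P = 2y√(1+z²) = 2×0.946×1.972 = 3.732 m.
Hydraulic radius R = A/P = 1.521/3.732 = 0.4077 m.
Manning's equation: Q = (1/n) A R^(2/3) S^(1/2) = (1/0.037) × 1.521 × 0.4077^(2/3) × 0.011^(1/2) = 2.37 m³/s.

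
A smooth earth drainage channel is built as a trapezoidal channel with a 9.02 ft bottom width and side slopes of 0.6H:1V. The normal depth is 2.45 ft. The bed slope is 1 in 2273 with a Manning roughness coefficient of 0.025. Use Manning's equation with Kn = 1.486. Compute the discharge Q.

With bottom width b = 9.02 ft and side slope z = 0.6: A = (b + zy)y = (9.02 + 0.6×2.45)×2.45 = 25.7 ft²; P = b + 2y√(1+z²) = 9.02 + 2×2.45×1.166 = 14.73 ft.
Hydraulic radius R = A/P = 25.7/14.73 = 1.744 ft.
Manning's equation: Q = (1.486/n) A R^(2/3) S^(1/2) = (1.486/0.025) × 25.7 × 1.744^(2/3) × 0.0004399^(1/2) = 46.4 ft³/s.

Q = 46.4 ft³/s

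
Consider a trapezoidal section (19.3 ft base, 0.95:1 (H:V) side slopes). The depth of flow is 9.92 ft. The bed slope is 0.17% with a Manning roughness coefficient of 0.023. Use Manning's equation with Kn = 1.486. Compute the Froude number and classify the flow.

With bottom width b = 19.3 ft and side slope z = 0.95: A = (b + zy)y = (19.3 + 0.95×9.92)×9.92 = 284.9 ft²; P = b + 2y√(1+z²) = 19.3 + 2×9.92×1.379 = 46.67 ft.
Hydraulic radius R = A/P = 284.9/46.67 = 6.106 ft.
V = (1.486/n) R^(2/3) √S = (1.486/0.023) × 6.106^(2/3) × √0.0017 = 8.899 ft/s. Hydraulic depth D_h = A/T = 284.9/38.15 = 7.469 ft.
Froude number Fr = V/√(g·D_h) = 8.899/√(32.2×7.469) = 0.574, which is less than 1, so the flow is subcritical.

subcritical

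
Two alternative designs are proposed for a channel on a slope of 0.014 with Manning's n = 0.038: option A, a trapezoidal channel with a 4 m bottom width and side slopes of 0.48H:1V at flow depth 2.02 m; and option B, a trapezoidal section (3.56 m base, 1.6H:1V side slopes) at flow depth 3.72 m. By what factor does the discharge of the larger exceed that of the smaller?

Channel A: With bottom width b = 4 m and side slope z = 0.48: A = (b + zy)y = (4 + 0.48×2.02)×2.02 = 10.04 m²; P = b + 2y√(1+z²) = 4 + 2×2.02×1.109 = 8.481 m. Hydraulic radius R = A/P = 10.04/8.481 = 1.184 m. Q_A = (1/0.038)·10.04·1.184^(2/3)·√0.014 = 34.98 m³/s.
Channel B: With bottom width b = 3.56 m and side slope z = 1.6: A = (b + zy)y = (3.56 + 1.6×3.72)×3.72 = 35.38 m²; P = b + 2y√(1+z²) = 3.56 + 2×3.72×1.887 = 17.6 m. Hydraulic radius R = A/P = 35.38/17.6 = 2.011 m. Q_B = (1/0.038)·35.38·2.011^(2/3)·√0.014 = 175.5 m³/s.
The larger discharge is 175.5 m³/s and the smaller is 34.98 m³/s; the ratio is 5.02.

5.02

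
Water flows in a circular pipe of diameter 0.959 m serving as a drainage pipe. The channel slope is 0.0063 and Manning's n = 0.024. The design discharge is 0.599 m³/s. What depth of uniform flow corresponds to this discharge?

Manning's equation rearranged: A R^(2/3) = nQ / (1·√S) = 0.024 × 0.599 / (√0.0063) = 0.1811.
Try y = 0.464 m: A R^(2/3) = 0.1318 — short.
Try y = 0.636 m: A R^(2/3) = 0.2169 — over.
Try y = 0.563 m: A R^(2/3) = 0.1811 — matches.

y_n = 0.563 m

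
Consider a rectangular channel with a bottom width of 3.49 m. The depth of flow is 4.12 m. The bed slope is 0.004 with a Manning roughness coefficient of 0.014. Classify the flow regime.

subcritical

Flow area A = b·y = 3.49 × 4.12 = 14.38 m². Wetted perimeter P = b + 2y = 3.49 + 2×4.12 = 11.73 m.
Hydraulic radius R = A/P = 14.38/11.73 = 1.226 m.
V = (1/n) R^(2/3) √S = (1/0.014) × 1.226^(2/3) × √0.004 = 5.174 m/s. Hydraulic depth D_h = A/T = 14.38/3.49 = 4.12 m.
Froude number Fr = V/√(g·D_h) = 5.174/√(9.81×4.12) = 0.814, which is less than 1, so the flow is subcritical.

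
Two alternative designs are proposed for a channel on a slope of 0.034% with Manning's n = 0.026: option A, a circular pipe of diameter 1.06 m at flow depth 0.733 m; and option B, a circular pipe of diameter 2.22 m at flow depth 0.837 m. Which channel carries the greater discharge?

channel B

Channel A: For a circular section of diameter D = 1.06 m at depth y = 0.733 m, the central angle is θ = 2 arccos(1 − 2y/D) = 3.928 rad. Then A = (D²/8)(θ − sin θ) = 0.651 m² and P = Dθ/2 = 2.082 m. Hydraulic radius R = A/P = 0.651/2.082 = 0.3127 m. Q_A = (1/0.026)·0.651·0.3127^(2/3)·√0.00034 = 0.2127 m³/s.
Channel B: For a circular section of diameter D = 2.22 m at depth y = 0.837 m, the central angle is θ = 2 arccos(1 − 2y/D) = 2.645 rad. Then A = (D²/8)(θ − sin θ) = 1.335 m² and P = Dθ/2 = 2.936 m. Hydraulic radius R = A/P = 1.335/2.936 = 0.4549 m. Q_B = (1/0.026)·1.335·0.4549^(2/3)·√0.00034 = 0.5602 m³/s.
Q_A = 0.2127 m³/s vs Q_B = 0.5602 m³/s, so channel B carries more.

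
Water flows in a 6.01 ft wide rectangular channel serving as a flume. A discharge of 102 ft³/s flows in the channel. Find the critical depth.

For a rectangular channel, critical depth y_c = (q²/g)^(1/3) where q = Q/b = 102/6.01 = 16.97 ft²/s.
So y_c = (16.97²/32.2)^(1/3) = 2.08 ft.

y_c = 2.08 ft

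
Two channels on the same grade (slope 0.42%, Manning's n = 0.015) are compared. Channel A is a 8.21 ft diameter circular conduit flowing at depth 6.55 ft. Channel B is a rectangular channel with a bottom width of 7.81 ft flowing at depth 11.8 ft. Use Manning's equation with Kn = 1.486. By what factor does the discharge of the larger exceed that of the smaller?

2.27

Channel A: For a circular section of diameter D = 8.21 ft at depth y = 6.55 ft, the central angle is θ = 2 arccos(1 − 2y/D) = 4.418 rad. Then A = (D²/8)(θ − sin θ) = 45.28 ft² and P = Dθ/2 = 18.13 ft. Hydraulic radius R = A/P = 45.28/18.13 = 2.497 ft. Q_A = (1.486/0.015)·45.28·2.497^(2/3)·√0.0042 = 535.1 ft³/s.
Channel B: Flow area A = b·y = 7.81 × 11.8 = 92.16 ft². Wetted perimeter P = b + 2y = 7.81 + 2×11.8 = 31.41 ft. Hydraulic radius R = A/P = 92.16/31.41 = 2.934 ft. Q_B = (1.486/0.015)·92.16·2.934^(2/3)·√0.0042 = 1213 ft³/s.
The larger discharge is 1213 ft³/s and the smaller is 535.1 ft³/s; the ratio is 2.27.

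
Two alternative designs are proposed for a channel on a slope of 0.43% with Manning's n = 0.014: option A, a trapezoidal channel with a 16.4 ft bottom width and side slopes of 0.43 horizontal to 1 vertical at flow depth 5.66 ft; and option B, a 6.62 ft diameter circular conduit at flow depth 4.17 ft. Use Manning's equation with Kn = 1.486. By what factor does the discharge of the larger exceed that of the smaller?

7.34

Channel A: With bottom width b = 16.4 ft and side slope z = 0.43: A = (b + zy)y = (16.4 + 0.43×5.66)×5.66 = 106.6 ft²; P = b + 2y√(1+z²) = 16.4 + 2×5.66×1.089 = 28.72 ft. Hydraulic radius R = A/P = 106.6/28.72 = 3.711 ft. Q_A = (1.486/0.014)·106.6·3.711^(2/3)·√0.0043 = 1779 ft³/s.
Channel B: For a circular section of diameter D = 6.62 ft at depth y = 4.17 ft, the central angle is θ = 2 arccos(1 − 2y/D) = 3.667 rad. Then A = (D²/8)(θ − sin θ) = 22.84 ft² and P = Dθ/2 = 12.14 ft. Hydraulic radius R = A/P = 22.84/12.14 = 1.881 ft. Q_B = (1.486/0.014)·22.84·1.881^(2/3)·√0.0043 = 242.3 ft³/s.
The larger discharge is 1779 ft³/s and the smaller is 242.3 ft³/s; the ratio is 7.34.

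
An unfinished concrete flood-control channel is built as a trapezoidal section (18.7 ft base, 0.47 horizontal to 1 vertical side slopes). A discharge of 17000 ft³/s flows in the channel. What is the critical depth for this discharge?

y_c = 24 ft

At critical depth, Q² T / (g A³) = 1, i.e. A³/T = Q²/g = 17000²/32.2 = 8975000.
At y = 28 ft: A³/T = 15770000 — over.
At y = 24 ft: A³/T = 9028000 — ≈ 8975000.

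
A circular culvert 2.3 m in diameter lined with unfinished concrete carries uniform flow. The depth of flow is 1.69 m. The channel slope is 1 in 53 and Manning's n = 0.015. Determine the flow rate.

Q = 23.4 m³/s

For a circular section of diameter D = 2.3 m at depth y = 1.69 m, the central angle is θ = 2 arccos(1 − 2y/D) = 4.119 rad. Then A = (D²/8)(θ − sin θ) = 3.272 m² and P = Dθ/2 = 4.737 m.
Hydraulic radius R = A/P = 3.272/4.737 = 0.6907 m.
Manning's equation: Q = (1/n) A R^(2/3) S^(1/2) = (1/0.015) × 3.272 × 0.6907^(2/3) × 0.01887^(1/2) = 23.4 m³/s.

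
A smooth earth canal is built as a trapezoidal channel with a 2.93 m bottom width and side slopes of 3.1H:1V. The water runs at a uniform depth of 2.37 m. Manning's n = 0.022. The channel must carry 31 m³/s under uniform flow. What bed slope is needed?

With bottom width b = 2.93 m and side slope z = 3.1: A = (b + zy)y = (2.93 + 3.1×2.37)×2.37 = 24.36 m²; P = b + 2y√(1+z²) = 2.93 + 2×2.37×3.257 = 18.37 m.
Hydraulic radius R = A/P = 24.36/18.37 = 1.326 m.
From Manning's equation, S = [nQ / (1 A R^(2/3))]² = [0.022 × 31 / (1 × 24.36 × 1.326^(2/3))]² = 0.000538.

S = 0.000538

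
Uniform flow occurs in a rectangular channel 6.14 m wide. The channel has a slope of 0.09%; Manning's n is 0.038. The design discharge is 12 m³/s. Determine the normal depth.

y_n = 2.13 m

Manning's equation rearranged: A R^(2/3) = nQ / (1·√S) = 0.038 × 12 / (√0.0009) = 15.2.
Try y = 1.89 m: A R^(2/3) = 12.88 — too small.
Try y = 2.33 m: A R^(2/3) = 17.26 — too large.
Try y = 2.13 m: A R^(2/3) = 15.24 — matches.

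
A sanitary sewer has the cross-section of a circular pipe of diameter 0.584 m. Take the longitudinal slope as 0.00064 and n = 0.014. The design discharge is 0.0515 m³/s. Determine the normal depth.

Manning's equation rearranged: A R^(2/3) = nQ / (1·√S) = 0.014 × 0.0515 / (√0.00064) = 0.0285.
Trying y = 0.206 m: A R^(2/3) = 0.01982 — low.
Trying y = 0.277 m: A R^(2/3) = 0.03392 — high.
Trying y = 0.251 m: A R^(2/3) = 0.02851 — matches.

y_n = 0.251 m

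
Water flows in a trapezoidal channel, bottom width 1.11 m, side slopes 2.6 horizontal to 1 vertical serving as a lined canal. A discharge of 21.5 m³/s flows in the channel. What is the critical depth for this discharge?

At critical depth, Q² T / (g A³) = 1, i.e. A³/T = Q²/g = 21.5²/9.81 = 47.12.
Try y = 1.79 m: A³/T = 105.4 — high.
Try y = 1.18 m: A³/T = 16.54 — low.
Try y = 1.5 m: A³/T = 47.63 — matches.

y_c = 1.5 m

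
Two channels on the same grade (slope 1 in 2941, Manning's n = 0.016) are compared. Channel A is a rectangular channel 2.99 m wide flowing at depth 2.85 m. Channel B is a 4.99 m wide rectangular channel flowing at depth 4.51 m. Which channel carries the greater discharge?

Channel A: Flow area A = b·y = 2.99 × 2.85 = 8.522 m². Wetted perimeter P = b + 2y = 2.99 + 2×2.85 = 8.69 m. Hydraulic radius R = A/P = 8.522/8.69 = 0.9806 m. Q_A = (1/0.016)·8.522·0.9806^(2/3)·√0.00034 = 9.693 m³/s.
Channel B: Flow area A = b·y = 4.99 × 4.51 = 22.5 m². Wetted perimeter P = b + 2y = 4.99 + 2×4.51 = 14.01 m. Hydraulic radius R = A/P = 22.5/14.01 = 1.606 m. Q_B = (1/0.016)·22.5·1.606^(2/3)·√0.00034 = 35.57 m³/s.
Q_A = 9.693 m³/s vs Q_B = 35.57 m³/s, so channel B carries more.

channel B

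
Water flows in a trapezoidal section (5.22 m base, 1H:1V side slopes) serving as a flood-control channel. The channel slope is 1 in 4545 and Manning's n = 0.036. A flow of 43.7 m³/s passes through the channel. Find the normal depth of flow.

Manning's equation rearranged: A R^(2/3) = nQ / (1·√S) = 0.036 × 43.7 / (√0.00022) = 106.1.
Trying y = 4.59 m: A R^(2/3) = 82.36 — low.
Trying y = 5.21 m: A R^(2/3) = 106 — ≈ 106.1.

y_n = 5.21 m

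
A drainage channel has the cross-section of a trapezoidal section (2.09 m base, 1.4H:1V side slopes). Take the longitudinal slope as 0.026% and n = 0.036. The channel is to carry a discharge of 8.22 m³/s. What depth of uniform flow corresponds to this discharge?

Manning's equation rearranged: A R^(2/3) = nQ / (1·√S) = 0.036 × 8.22 / (√0.00026) = 18.35.
Try y = 2.88 m: A R^(2/3) = 22.79 — over.
Try y = 2.24 m: A R^(2/3) = 13.18 — short.
Try y = 2.61 m: A R^(2/3) = 18.35 — close enough.

y_n = 2.61 m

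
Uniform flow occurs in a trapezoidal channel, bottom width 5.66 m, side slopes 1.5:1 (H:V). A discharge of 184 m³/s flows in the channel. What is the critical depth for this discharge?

y_c = 3.5 m

At critical depth, Q² T / (g A³) = 1, i.e. A³/T = Q²/g = 184²/9.81 = 3451.
Try y = 4.22 m: A³/T = 7071 — high.
Try y = 3.5 m: A³/T = 3445 — close enough.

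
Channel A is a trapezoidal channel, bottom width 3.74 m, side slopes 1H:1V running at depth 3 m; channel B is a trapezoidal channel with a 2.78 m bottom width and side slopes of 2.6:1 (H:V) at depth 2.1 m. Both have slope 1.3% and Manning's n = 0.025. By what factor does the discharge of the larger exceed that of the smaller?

1.45

Channel A: With bottom width b = 3.74 m and side slope z = 1: A = (b + zy)y = (3.74 + 1×3)×3 = 20.22 m²; P = b + 2y√(1+z²) = 3.74 + 2×3×1.414 = 12.23 m. Hydraulic radius R = A/P = 20.22/12.23 = 1.654 m. Q_A = (1/0.025)·20.22·1.654^(2/3)·√0.013 = 129 m³/s.
Channel B: With bottom width b = 2.78 m and side slope z = 2.6: A = (b + zy)y = (2.78 + 2.6×2.1)×2.1 = 17.3 m²; P = b + 2y√(1+z²) = 2.78 + 2×2.1×2.786 = 14.48 m. Hydraulic radius R = A/P = 17.3/14.48 = 1.195 m. Q_B = (1/0.025)·17.3·1.195^(2/3)·√0.013 = 88.87 m³/s.
The larger discharge is 129 m³/s and the smaller is 88.87 m³/s; the ratio is 1.45.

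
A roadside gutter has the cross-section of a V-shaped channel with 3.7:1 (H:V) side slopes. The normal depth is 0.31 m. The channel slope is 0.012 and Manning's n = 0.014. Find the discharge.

Q = 0.784 m³/s

For a triangular section with side slope z = 3.7: A = zy² = 3.7×0.31² = 0.3556 m²; P = 2y√(1+z²) = 2×0.31×3.833 = 2.376 m.
Hydraulic radius R = A/P = 0.3556/2.376 = 0.1496 m.
Manning's equation: Q = (1/n) A R^(2/3) S^(1/2) = (1/0.014) × 0.3556 × 0.1496^(2/3) × 0.012^(1/2) = 0.784 m³/s.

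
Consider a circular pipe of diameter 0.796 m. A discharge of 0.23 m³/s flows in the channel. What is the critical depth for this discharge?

y_c = 0.285 m

At critical depth, Q² T / (g A³) = 1, i.e. A³/T = Q²/g = 0.23²/9.81 = 0.005392.
Try y = 0.218 m: A³/T = 0.001905 — low.
Try y = 0.285 m: A³/T = 0.005376 — close enough.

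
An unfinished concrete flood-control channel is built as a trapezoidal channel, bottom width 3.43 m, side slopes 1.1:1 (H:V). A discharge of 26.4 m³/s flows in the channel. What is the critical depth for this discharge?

y_c = 1.53 m

At critical depth, Q² T / (g A³) = 1, i.e. A³/T = Q²/g = 26.4²/9.81 = 71.05.
Trying y = 1.67 m: A³/T = 95.79 — high.
Trying y = 1.23 m: A³/T = 33.18 — low.
Trying y = 1.53 m: A³/T = 70.44 — close enough.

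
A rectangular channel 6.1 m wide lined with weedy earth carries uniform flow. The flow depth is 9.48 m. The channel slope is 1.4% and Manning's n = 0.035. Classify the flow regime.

Flow area A = b·y = 6.1 × 9.48 = 57.83 m². Wetted perimeter P = b + 2y = 6.1 + 2×9.48 = 25.06 m.
Hydraulic radius R = A/P = 57.83/25.06 = 2.308 m.
V = (1/n) R^(2/3) √S = (1/0.035) × 2.308^(2/3) × √0.014 = 5.903 m/s. Hydraulic depth D_h = A/T = 57.83/6.1 = 9.48 m.
Froude number Fr = V/√(g·D_h) = 5.903/√(9.81×9.48) = 0.612, which is less than 1, so the flow is subcritical.

subcritical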